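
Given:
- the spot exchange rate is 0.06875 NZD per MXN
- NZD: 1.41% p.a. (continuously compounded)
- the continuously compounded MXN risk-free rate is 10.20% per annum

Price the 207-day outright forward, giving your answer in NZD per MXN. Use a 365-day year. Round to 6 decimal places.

0.065407

T = 207/365 years.
Growth of 1 NZD over T: e^(0.0141×207/365) = 1.0080285.
Growth of 1 MXN over T: e^(0.1020×207/365) = 1.0595524.
CIP: F = S · (grow NZD)/(grow MXN) = 0.06875 × 1.0080285/1.0595524 = 0.06540683 NZD per MXN.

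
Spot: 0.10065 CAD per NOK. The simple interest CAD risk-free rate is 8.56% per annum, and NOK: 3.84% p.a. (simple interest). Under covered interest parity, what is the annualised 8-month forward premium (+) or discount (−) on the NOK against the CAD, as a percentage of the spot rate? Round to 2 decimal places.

+4.60%

T = 8/12 years.
F = S · g_CAD/g_NOK = 0.10065 × 1.0570667/1.025600 = 0.10373807.
Annualised premium = (F − S)/S × (1/T) = (0.10373807 − 0.10065)/0.10065 ÷ (8/12) = 4.60%.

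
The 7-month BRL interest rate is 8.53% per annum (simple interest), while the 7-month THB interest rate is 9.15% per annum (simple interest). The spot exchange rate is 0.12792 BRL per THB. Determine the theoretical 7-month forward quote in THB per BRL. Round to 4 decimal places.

7.8443

T = 7/12 years.
BRL growth factor: 1 + 0.0853×7/12 = 1.0497583.
THB accumulates by 1 + 0.0915×7/12 = 1.053375.
So F = 0.12792 × 1.0497583 / 1.053375 = 0.1274808 (BRL/THB).
Quoted the other way: 1/0.1274808 = 7.8443 THB per BRL.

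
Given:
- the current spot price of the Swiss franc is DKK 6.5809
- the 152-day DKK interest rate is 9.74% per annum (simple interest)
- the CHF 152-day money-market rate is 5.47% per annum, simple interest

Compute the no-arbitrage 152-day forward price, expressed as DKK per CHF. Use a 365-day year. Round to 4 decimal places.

6.6953

T = 152/365 years.
DKK accumulates by 1 + 0.0974×152/365 = 1.0405611.
CHF growth factor: 1 + 0.0547×152/365 = 1.0227792.
Forward (DKK per CHF) = 6.5809 × 1.0405611 / 1.0227792 = 6.695315.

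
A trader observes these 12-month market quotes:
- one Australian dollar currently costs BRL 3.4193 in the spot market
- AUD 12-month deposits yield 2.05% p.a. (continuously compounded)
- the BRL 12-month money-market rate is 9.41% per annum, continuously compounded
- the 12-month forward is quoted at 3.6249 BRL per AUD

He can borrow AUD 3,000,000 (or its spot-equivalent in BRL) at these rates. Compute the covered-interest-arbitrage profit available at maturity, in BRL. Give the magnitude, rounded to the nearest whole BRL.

BRL 170,111

T = 1 year.
Invest the AUD and cover forward: 3,000,000 × 1.0207115682 × 3.6249 = BRL 11,099,932.09.
Convert at spot and invest in BRL: 3,000,000 × 3.4193 × 1.0986696074 = BRL 11,270,042.97.
The quoted forward undervalues AUD, so borrow AUD, convert to BRL at spot, deposit the BRL at 9.41%, and buy AUD forward at 3.6249 to cover the loan.
Arbitrage profit = |11,099,932.09 − 11,270,042.97| = BRL 170,111.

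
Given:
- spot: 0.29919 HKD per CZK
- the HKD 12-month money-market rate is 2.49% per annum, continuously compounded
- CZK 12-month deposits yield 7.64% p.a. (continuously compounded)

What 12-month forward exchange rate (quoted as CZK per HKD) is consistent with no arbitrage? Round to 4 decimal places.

T = 1 year.
HKD growth factor: e^(0.0249×1) = 1.0252126.
CZK accumulates by e^(0.0764×1) = 1.0793942.
So F = 0.29919 × 1.0252126 / 1.0793942 = 0.2841718 (HKD/CZK).
Invert for CZK per HKD: 1 / 0.2841718 = 3.5190.

3.5190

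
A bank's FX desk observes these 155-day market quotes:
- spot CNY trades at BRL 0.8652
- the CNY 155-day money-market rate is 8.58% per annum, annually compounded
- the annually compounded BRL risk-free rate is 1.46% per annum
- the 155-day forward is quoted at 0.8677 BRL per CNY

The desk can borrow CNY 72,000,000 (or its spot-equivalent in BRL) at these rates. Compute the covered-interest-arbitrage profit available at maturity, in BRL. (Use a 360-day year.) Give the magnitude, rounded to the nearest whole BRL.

T = 155/360 years.
Route A — deposit CNY, sell forward: 72,000,000 × 1.036077616 × 0.8677 = BRL 64,728,327.41.
Route B — convert at spot, deposit BRL: 72,000,000 × 0.8652 × 1.0062601778 = BRL 62,684,374.02.
The quoted forward overvalues CNY, so borrow BRL, buy CNY at spot, deposit the CNY at 8.58%, and sell the proceeds forward at 0.8677.
The gap between the two covered legs is BRL 2,043,953.

BRL 2,043,953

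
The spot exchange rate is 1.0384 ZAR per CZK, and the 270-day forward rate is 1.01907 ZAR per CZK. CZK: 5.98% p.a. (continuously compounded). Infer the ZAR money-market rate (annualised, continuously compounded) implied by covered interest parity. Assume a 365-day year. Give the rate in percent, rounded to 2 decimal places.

3.44%

T = 270/365 years.
CIP gives F = S · g_ZAR/g_CZK, so g_ZAR/g_CZK = 1.01907/1.0384 = 0.9813848.
CZK growth factor: e^(0.0598×270/365) = 1.0452286.
So the ZAR growth factor = 1.0257715.
r = ln(1.0257715)/(270/365) = 0.034398 → 3.44%.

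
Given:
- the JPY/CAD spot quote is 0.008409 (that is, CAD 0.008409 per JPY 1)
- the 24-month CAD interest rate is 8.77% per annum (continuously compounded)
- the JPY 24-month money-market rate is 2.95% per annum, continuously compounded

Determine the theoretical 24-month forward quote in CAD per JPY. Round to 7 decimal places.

0.0094471

T = 2 years.
Growth of 1 CAD over T: e^(0.0877×2) = 1.1917228.
JPY growth factor: e^(0.0295×2) = 1.0607752.
CIP: F = S · (grow CAD)/(grow JPY) = 0.008409 × 1.1917228/1.0607752 = 0.009447051 CAD per JPY.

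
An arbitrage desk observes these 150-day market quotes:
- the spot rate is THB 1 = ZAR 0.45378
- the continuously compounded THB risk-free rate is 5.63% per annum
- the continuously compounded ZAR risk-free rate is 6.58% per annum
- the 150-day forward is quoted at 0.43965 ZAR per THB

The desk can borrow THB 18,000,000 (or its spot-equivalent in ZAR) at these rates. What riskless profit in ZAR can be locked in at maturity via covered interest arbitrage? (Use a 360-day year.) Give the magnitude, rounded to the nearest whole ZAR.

ZAR 293,542

T = 150/360 years.
Invest the THB and cover forward: 18,000,000 × 1.023735644 × 0.43965 = ZAR 8,101,536.77.
Convert at spot and invest in ZAR: 18,000,000 × 0.45378 × 1.027795962 = ZAR 8,395,078.53.
The quoted forward undervalues THB, so borrow THB, convert to ZAR at spot, deposit the ZAR at 6.58%, and buy THB forward at 0.43965 to cover the loan.
The gap between the two covered legs is ZAR 293,542.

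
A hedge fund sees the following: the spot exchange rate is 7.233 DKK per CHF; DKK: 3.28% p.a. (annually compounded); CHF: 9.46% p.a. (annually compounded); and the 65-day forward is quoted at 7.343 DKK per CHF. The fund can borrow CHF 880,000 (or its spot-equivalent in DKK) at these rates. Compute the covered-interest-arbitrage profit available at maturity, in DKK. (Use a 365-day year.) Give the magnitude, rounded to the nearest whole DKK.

T = 65/365 years.
Invest the CHF and cover forward: 880,000 × 1.016226921 × 7.343 = DKK 6,566,695.77.
Convert at spot and invest in DKK: 880,000 × 7.233 × 1.005763894 = DKK 6,401,727.42.
The quoted forward overvalues CHF, so borrow DKK, buy CHF at spot, deposit the CHF at 9.46%, and sell the proceeds forward at 7.343.
Profit = 6,566,695.77 − 6,401,727.42 = DKK 164,968.

DKK 164,968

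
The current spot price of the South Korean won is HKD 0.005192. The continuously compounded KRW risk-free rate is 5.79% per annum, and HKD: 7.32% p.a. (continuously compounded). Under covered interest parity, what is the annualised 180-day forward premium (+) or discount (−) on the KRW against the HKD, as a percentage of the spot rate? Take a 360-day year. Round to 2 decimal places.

+1.54%

T = 180/360 years.
CIP forward (HKD per KRW) = 0.005192 × 1.037278/1.0293731 = 0.005231871.
(F − S)/S ÷ T = (0.005231871 − 0.005192)/0.005192/(180/360) = 0.015359 → 1.54%.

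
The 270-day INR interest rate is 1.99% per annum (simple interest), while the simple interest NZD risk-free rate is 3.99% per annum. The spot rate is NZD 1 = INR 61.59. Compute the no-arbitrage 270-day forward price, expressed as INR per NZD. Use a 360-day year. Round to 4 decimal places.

T = 270/360 years.
INR growth factor: 1 + 0.0199×270/360 = 1.014925.
NZD accumulates by 1 + 0.0399×270/360 = 1.029925.
CIP: F = S · (grow INR)/(grow NZD) = 61.59 × 1.014925/1.029925 = 60.692993 INR per NZD.

60.6930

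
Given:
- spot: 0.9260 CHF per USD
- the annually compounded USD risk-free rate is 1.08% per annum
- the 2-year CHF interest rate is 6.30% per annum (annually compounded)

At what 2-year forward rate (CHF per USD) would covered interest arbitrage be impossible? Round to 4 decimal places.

1.0241

T = 2 years.
CHF accumulates by (1 + 0.0630)^2 = 1.129969.
USD accumulates by (1 + 0.0108)^2 = 1.0217166.
Forward (CHF per USD) = 0.926 × 1.129969 / 1.0217166 = 1.024111.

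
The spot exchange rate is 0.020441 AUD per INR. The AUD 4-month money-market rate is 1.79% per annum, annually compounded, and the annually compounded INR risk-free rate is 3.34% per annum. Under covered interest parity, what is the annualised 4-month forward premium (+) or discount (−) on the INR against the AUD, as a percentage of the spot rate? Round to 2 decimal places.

T = 4/12 years.
F = S · g_AUD/g_INR = 0.020441 × 1.0059314/1.0110116 = 0.020338287.
(F − S)/S ÷ T = (0.020338287 − 0.020441)/0.020441/(4/12) = -0.015075 → -1.51%.

-1.51%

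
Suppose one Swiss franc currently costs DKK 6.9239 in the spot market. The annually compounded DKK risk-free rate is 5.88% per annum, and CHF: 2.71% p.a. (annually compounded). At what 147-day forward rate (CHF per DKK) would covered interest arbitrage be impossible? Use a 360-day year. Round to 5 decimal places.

T = 147/360 years.
DKK growth factor: (1 + 0.0588)^(147/360) = 1.0236049.
CHF accumulates by (1 + 0.0271)^(147/360) = 1.0109784.
CIP: F = S · (grow DKK)/(grow CHF) = 6.9239 × 1.0236049/1.0109784 = 7.010375 DKK per CHF.
Quoted the other way: 1/7.010375 = 0.14265 CHF per DKK.

0.14265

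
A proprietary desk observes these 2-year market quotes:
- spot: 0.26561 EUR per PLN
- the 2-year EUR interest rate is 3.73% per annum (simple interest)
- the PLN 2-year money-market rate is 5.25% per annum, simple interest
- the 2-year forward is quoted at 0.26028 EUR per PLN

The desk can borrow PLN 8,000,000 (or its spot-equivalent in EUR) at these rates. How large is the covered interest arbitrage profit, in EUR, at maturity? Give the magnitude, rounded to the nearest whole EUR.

T = 2 years.
Keep in PLN, deliver into the forward: 8,000,000·1.105000·0.26028 = EUR 2,300,875.20.
Swap to EUR now, deposit: 8,000,000·0.26561·1.074600 = EUR 2,283,396.05.
The quoted forward overvalues PLN, so borrow EUR, buy PLN at spot, deposit the PLN at 5.25%, and sell the proceeds forward at 0.26028.
Profit = 2,300,875.20 − 2,283,396.05 = EUR 17,479.

EUR 17,479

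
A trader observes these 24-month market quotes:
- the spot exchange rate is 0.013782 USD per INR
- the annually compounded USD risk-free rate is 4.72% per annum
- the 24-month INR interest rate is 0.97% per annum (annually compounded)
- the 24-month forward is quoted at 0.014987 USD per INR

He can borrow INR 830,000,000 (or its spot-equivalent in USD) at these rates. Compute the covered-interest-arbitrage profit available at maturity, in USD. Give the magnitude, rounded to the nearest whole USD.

T = 2 years.
Keep in INR, deliver into the forward: 830,000,000·1.01949409·0.014987 = USD 12,681,701.08.
Swap to USD now, deposit: 830,000,000·0.013782·1.09662784 = USD 12,544,391.66.
The quoted forward overvalues INR, so borrow USD, buy INR at spot, deposit the INR at 0.97%, and sell the proceeds forward at 0.014987.
The gap between the two covered legs is USD 137,309.

USD 137,309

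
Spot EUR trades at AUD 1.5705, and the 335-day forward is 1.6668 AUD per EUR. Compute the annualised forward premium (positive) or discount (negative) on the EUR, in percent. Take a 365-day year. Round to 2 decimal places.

T = 335/365 years.
(F − S)/S = (1.6668 − 1.5705)/1.5705 = 0.0613181.
Per annum: 0.0613181 / (335/365) = 0.066809 = 6.68%.

+6.68%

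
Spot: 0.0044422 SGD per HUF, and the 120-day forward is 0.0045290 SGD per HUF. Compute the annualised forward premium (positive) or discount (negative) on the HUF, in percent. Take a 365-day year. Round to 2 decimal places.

+5.94%

T = 120/365 years.
Period premium: (0.0045290 − 0.0044422)/0.0044422 = 0.0195399.
Annualise by dividing by T: 0.0195399 / (120/365) = 0.059434 → 5.94%.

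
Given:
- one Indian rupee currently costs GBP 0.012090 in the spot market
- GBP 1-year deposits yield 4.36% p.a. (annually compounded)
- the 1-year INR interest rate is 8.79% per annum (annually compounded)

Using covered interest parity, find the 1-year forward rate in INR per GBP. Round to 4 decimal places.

T = 1 year.
GBP growth factor: (1 + 0.0436)^1 = 1.043600.
INR accumulates by (1 + 0.0879)^1 = 1.087900.
CIP: F = S · (grow GBP)/(grow INR) = 0.01209 × 1.043600/1.087900 = 0.011597687 GBP per INR.
Invert for INR per GBP: 1 / 0.011597687 = 86.2241.

86.2241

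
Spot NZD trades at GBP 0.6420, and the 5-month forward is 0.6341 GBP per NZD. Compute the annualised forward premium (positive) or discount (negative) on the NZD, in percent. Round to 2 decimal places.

T = 5/12 years.
(F − S)/S = (0.6341 − 0.642)/0.642 = -0.0123053.
Annualise by dividing by T: -0.0123053 / (5/12) = -0.029533 → -2.95%.

-2.95%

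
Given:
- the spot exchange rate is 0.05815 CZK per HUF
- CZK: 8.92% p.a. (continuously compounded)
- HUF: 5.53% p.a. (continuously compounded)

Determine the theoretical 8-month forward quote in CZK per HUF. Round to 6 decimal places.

0.059479

T = 8/12 years.
CZK growth factor: e^(0.0892×8/12) = 1.0612704.
HUF growth factor: e^(0.0553×8/12) = 1.0375547.
Forward (CZK per HUF) = 0.05815 × 1.0612704 / 1.0375547 = 0.05947915.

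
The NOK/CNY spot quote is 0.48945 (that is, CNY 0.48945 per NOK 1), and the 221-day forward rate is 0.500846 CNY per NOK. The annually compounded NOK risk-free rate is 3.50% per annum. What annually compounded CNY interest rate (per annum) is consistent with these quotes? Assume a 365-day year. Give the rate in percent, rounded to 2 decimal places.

7.51%

T = 221/365 years.
CIP gives F = S · g_CNY/g_NOK, so g_CNY/g_NOK = 0.500846/0.48945 = 1.0232833.
The NOK side grows by (1 + 0.0350)^(221/365) = 1.0210478.
So the CNY growth factor = 1.0448212.
Annualise: 1.0448212^(365/221) − 1 = 0.075101 = 7.51%.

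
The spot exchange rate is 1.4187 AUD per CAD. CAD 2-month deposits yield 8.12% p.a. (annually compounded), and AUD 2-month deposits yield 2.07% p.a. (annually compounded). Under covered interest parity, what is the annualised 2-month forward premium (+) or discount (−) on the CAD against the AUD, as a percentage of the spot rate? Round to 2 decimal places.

T = 2/12 years.
No-arbitrage forward: 1.4187 × 1.0034206 / 1.0130969 = 1.4051497 AUD/CAD.
Annualised premium = (F − S)/S × (1/T) = (1.4051497 − 1.4187)/1.4187 ÷ (2/12) = -5.73%.

-5.73%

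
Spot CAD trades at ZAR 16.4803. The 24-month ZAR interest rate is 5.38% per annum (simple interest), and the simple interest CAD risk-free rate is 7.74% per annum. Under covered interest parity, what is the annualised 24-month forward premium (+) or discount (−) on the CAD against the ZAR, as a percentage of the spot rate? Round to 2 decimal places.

-2.04%

T = 2 years.
CIP forward (ZAR per CAD) = 16.4803 × 1.107600/1.154800 = 15.8067027.
(F − S)/S ÷ T = (15.8067027 − 16.4803)/16.4803/2 = -0.020436 → -2.04%.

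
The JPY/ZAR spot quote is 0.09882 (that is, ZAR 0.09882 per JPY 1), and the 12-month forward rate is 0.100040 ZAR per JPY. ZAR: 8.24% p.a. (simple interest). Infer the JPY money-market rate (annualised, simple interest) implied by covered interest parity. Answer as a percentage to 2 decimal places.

T = 1 year.
F/S = 0.10004/0.09882 = 1.0123457 = (growth of ZAR) / (growth of JPY).
The ZAR side grows by 1 + 0.0824×1 = 1.082400.
That pins the JPY growth at 1.069200.
(1.069200 − 1)/T = 0.069200, i.e. 6.92%.

6.92%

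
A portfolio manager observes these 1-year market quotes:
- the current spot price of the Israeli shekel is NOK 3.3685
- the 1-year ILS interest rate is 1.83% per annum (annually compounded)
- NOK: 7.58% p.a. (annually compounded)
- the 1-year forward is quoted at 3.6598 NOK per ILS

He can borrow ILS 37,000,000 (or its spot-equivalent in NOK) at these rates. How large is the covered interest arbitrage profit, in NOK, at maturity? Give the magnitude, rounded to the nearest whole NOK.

NOK 3,808,855

T = 1 year.
Route A — deposit ILS, sell forward: 37,000,000 × 1.018300 × 3.6598 = NOK 137,890,650.58.
Route B — convert at spot, deposit NOK: 37,000,000 × 3.3685 × 1.075800 = NOK 134,081,795.10.
The quoted forward overvalues ILS, so borrow NOK, buy ILS at spot, deposit the ILS at 1.83%, and sell the proceeds forward at 3.6598.
Arbitrage profit = |137,890,650.58 − 134,081,795.10| = NOK 3,808,855.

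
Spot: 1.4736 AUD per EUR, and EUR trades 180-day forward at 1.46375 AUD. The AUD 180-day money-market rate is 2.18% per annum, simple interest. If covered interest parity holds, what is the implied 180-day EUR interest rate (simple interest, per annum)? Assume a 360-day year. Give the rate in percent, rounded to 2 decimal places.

3.54%

T = 180/360 years.
F/S = 1.46375/1.4736 = 0.9933157 = (growth of AUD) / (growth of EUR).
AUD growth factor: 1 + 0.0218×180/360 = 1.010900.
That pins the EUR growth at 1.0177026.
r = (1.0177026 − 1)/(180/360) = 0.035405 → 3.54%.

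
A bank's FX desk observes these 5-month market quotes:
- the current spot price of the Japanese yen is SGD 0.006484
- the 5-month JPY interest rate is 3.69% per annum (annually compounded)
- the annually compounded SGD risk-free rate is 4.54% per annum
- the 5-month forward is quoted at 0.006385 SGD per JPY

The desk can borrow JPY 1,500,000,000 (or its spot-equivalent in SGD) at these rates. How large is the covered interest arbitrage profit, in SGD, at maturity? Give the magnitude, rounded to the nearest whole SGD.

SGD 184,405

T = 5/12 years.
Invest the JPY and cover forward: 1,500,000,000 × 1.015212674 × 0.006385 = SGD 9,723,199.39.
Convert at spot and invest in SGD: 1,500,000,000 × 0.006484 × 1.01867201 = SGD 9,907,603.97.
The quoted forward undervalues JPY, so borrow JPY, convert to SGD at spot, deposit the SGD at 4.54%, and buy JPY forward at 0.006385 to cover the loan.
The gap between the two covered legs is SGD 184,405.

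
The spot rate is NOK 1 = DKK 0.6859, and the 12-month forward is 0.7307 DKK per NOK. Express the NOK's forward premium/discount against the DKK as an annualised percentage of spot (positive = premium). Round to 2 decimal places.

T = 1 year.
(F − S)/S = (0.7307 − 0.6859)/0.6859 = 0.0653156.
Per annum: 0.0653156 / 1 = 0.065316 = 6.53%.

+6.53%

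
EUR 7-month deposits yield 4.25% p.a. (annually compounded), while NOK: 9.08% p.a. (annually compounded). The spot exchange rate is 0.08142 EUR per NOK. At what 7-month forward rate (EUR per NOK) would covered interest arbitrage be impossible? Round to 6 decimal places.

0.079297

T = 7/12 years.
EUR growth factor: (1 + 0.0425)^(7/12) = 1.0245765.
NOK growth factor: (1 + 0.0908)^(7/12) = 1.0520055.
Forward (EUR per NOK) = 0.08142 × 1.0245765 / 1.0520055 = 0.07929713.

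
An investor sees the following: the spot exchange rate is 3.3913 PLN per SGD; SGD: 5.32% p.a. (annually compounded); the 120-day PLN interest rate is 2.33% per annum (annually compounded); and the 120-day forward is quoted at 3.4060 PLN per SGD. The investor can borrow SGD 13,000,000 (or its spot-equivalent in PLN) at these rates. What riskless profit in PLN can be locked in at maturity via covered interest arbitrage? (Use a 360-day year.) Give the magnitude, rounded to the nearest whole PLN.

PLN 622,987

T = 120/360 years.
Route A — deposit SGD, sell forward: 13,000,000 × 1.0174278393 × 3.4060 = PLN 45,049,669.87.
Route B — convert at spot, deposit PLN: 13,000,000 × 3.3913 × 1.0077071145 = PLN 44,426,682.79.
The quoted forward overvalues SGD, so borrow PLN, buy SGD at spot, deposit the SGD at 5.32%, and sell the proceeds forward at 3.4060.
Arbitrage profit = |45,049,669.87 − 44,426,682.79| = PLN 622,987.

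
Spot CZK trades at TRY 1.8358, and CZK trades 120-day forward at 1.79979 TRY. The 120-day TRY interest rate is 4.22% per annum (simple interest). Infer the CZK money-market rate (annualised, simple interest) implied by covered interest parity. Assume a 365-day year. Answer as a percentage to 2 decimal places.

10.39%

T = 120/365 years.
F/S = 1.79979/1.8358 = 0.9803846 = (growth of TRY) / (growth of CZK).
TRY growth factor: 1 + 0.0422×120/365 = 1.013874.
So the CZK growth factor = 1.0341595.
(1.0341595 − 1)/T = 0.103902, i.e. 10.39%.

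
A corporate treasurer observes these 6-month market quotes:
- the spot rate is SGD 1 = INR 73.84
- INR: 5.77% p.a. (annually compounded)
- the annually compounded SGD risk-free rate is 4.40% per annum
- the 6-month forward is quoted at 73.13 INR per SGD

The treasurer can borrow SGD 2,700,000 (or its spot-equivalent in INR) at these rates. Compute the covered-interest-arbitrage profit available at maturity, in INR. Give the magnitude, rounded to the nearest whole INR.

T = 6/12 years.
Route A — deposit SGD, sell forward: 2,700,000 × 1.02176318196 × 73.13 = INR 201,748,162.04.
Route B — convert at spot, deposit INR: 2,700,000 × 73.84 × 1.02844542879 = INR 205,039,108.25.
The quoted forward undervalues SGD, so borrow SGD, convert to INR at spot, deposit the INR at 5.77%, and buy SGD forward at 73.13 to cover the loan.
Profit = 205,039,108.25 − 201,748,162.04 = INR 3,290,946.

INR 3,290,946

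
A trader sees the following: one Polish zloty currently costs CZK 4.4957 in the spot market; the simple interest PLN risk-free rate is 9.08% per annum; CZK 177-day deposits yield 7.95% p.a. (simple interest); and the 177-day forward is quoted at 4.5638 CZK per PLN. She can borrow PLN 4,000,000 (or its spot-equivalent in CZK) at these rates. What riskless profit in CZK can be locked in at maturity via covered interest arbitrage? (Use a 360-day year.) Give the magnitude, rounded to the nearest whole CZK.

T = 177/360 years.
Route A — deposit PLN, sell forward: 4,000,000 × 1.0446433333 × 4.5638 = CZK 19,070,172.98.
Route B — convert at spot, deposit CZK: 4,000,000 × 4.4957 × 1.0390875 = CZK 18,685,702.70.
The quoted forward overvalues PLN, so borrow CZK, buy PLN at spot, deposit the PLN at 9.08%, and sell the proceeds forward at 4.5638.
The gap between the two covered legs is CZK 384,470.

CZK 384,470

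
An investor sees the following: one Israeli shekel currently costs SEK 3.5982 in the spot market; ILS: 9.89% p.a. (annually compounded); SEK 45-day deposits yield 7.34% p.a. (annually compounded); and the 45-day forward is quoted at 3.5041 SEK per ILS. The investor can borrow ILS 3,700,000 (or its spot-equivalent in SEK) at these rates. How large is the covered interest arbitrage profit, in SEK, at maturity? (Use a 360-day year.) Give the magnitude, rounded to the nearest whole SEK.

T = 45/360 years.
Keep in ILS, deliver into the forward: 3,700,000·1.0118584706·3.5041 = SEK 13,118,917.09.
Swap to SEK now, deposit: 3,700,000·3.5982·1.0088932093 = SEK 13,431,738.32.
The quoted forward undervalues ILS, so borrow ILS, convert to SEK at spot, deposit the SEK at 7.34%, and buy ILS forward at 3.5041 to cover the loan.
Profit = 13,431,738.32 − 13,118,917.09 = SEK 312,821.

SEK 312,821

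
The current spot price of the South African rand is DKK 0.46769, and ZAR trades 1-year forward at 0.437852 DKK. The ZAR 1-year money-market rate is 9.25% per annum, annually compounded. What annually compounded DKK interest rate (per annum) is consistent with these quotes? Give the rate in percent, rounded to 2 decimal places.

2.28%

T = 1 year.
CIP gives F = S · g_DKK/g_ZAR, so g_DKK/g_ZAR = 0.437852/0.46769 = 0.9362013.
ZAR growth factor: (1 + 0.0925)^1 = 1.092500.
That pins the DKK growth at 1.0227999.
r = 1.0227999^(1/1) − 1 = 0.022800 → 2.28%.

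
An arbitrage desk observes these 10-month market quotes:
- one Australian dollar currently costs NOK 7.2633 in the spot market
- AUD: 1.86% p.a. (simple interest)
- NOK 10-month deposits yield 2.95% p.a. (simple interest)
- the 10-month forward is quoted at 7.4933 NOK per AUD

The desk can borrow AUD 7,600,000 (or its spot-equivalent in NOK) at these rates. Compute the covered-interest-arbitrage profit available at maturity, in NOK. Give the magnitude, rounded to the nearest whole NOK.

T = 10/12 years.
Route A — deposit AUD, sell forward: 7,600,000 × 1.015500 × 7.4933 = NOK 57,831,790.74.
Route B — convert at spot, deposit NOK: 7,600,000 × 7.2633 × 1.0245833333 = NOK 56,558,106.55.
The quoted forward overvalues AUD, so borrow NOK, buy AUD at spot, deposit the AUD at 1.86%, and sell the proceeds forward at 7.4933.
Arbitrage profit = |57,831,790.74 − 56,558,106.55| = NOK 1,273,684.

NOK 1,273,684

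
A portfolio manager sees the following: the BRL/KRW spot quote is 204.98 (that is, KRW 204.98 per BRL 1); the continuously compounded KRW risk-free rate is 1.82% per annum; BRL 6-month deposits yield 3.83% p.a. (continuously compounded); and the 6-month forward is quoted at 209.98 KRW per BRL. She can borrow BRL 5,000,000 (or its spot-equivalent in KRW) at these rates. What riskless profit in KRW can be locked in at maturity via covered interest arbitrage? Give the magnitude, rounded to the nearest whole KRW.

T = 6/12 years.
Invest the BRL and cover forward: 5,000,000 × 1.019334537331 × 209.98 = KRW 1,070,199,330.74.
Convert at spot and invest in KRW: 5,000,000 × 204.98 × 1.009141530881 = KRW 1,034,269,155.00.
The quoted forward overvalues BRL, so borrow KRW, buy BRL at spot, deposit the BRL at 3.83%, and sell the proceeds forward at 209.98.
Arbitrage profit = |1,070,199,330.74 − 1,034,269,155.00| = KRW 35,930,176.

KRW 35,930,176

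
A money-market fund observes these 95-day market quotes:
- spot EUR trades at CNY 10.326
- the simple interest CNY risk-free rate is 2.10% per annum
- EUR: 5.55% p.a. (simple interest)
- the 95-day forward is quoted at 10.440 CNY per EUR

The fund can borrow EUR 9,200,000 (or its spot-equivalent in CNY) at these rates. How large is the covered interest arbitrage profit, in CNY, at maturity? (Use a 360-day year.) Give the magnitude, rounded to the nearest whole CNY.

CNY 1,929,049

T = 95/360 years.
Keep in EUR, deliver into the forward: 9,200,000·1.0146458333·10.440 = CNY 97,454,703.00.
Swap to CNY now, deposit: 9,200,000·10.326·1.0055416667 = CNY 95,525,653.90.
The quoted forward overvalues EUR, so borrow CNY, buy EUR at spot, deposit the EUR at 5.55%, and sell the proceeds forward at 10.440.
The gap between the two covered legs is CNY 1,929,049.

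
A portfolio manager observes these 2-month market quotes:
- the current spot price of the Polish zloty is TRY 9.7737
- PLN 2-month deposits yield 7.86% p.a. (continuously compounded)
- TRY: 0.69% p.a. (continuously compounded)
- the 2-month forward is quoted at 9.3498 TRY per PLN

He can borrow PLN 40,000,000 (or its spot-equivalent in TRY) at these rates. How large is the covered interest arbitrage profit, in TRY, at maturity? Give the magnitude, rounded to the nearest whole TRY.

T = 2/12 years.
Keep in PLN, deliver into the forward: 40,000,000·1.01318618091·9.3498 = TRY 378,923,526.17.
Swap to TRY now, deposit: 40,000,000·9.7737·1.0011506615 = TRY 391,397,848.81.
The quoted forward undervalues PLN, so borrow PLN, convert to TRY at spot, deposit the TRY at 0.69%, and buy PLN forward at 9.3498 to cover the loan.
The gap between the two covered legs is TRY 12,474,323.

TRY 12,474,323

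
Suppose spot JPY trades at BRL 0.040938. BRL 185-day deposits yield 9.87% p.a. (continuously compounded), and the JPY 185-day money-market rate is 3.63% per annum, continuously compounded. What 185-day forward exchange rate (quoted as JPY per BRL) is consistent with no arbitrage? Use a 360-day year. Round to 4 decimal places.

T = 185/360 years.
Growth of 1 BRL over T: e^(0.0987×185/360) = 1.05202916.
Growth of 1 JPY over T: e^(0.0363×185/360) = 1.01882924.
Forward (BRL per JPY) = 0.040938 × 1.05202916 / 1.01882924 = 0.042272020.
Quoted the other way: 1/0.042272020 = 23.6563 JPY per BRL.

23.6563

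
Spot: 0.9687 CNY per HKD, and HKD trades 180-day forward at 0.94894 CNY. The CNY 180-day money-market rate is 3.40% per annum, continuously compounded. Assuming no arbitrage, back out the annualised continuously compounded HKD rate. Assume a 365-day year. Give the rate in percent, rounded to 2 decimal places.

7.58%

T = 180/365 years.
F/S = 0.94894/0.9687 = 0.9796015 = (growth of CNY) / (growth of HKD).
The CNY side grows by e^(0.0340×180/365) = 1.0169085.
That pins the HKD growth at 1.0380839.
Take logs: ln 1.0380839 / (180/365) = 0.075791, so 7.58%.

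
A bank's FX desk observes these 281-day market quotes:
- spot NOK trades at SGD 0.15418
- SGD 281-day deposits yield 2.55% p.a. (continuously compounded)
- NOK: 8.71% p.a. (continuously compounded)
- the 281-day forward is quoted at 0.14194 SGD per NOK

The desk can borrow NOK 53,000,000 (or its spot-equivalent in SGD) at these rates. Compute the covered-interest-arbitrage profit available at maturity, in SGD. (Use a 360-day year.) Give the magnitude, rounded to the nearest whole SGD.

T = 281/360 years.
Route A — deposit NOK, sell forward: 53,000,000 × 1.07035074 × 0.14194 = SGD 8,052,055.95.
Route B — convert at spot, deposit SGD: 53,000,000 × 0.15418 × 1.020103575 = SGD 8,335,817.17.
The quoted forward undervalues NOK, so borrow NOK, convert to SGD at spot, deposit the SGD at 2.55%, and buy NOK forward at 0.14194 to cover the loan.
Arbitrage profit = |8,052,055.95 − 8,335,817.17| = SGD 283,761.

SGD 283,761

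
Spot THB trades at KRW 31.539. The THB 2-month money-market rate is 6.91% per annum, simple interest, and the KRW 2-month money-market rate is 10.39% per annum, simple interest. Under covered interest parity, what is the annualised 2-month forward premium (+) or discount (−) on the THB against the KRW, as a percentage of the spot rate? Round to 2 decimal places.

T = 2/12 years.
CIP forward (KRW per THB) = 31.539 × 1.0173167/1.0115167 = 31.719843.
(F − S)/S ÷ T = (31.719843 − 31.539)/31.539/(2/12) = 0.034404 → 3.44%.

+3.44%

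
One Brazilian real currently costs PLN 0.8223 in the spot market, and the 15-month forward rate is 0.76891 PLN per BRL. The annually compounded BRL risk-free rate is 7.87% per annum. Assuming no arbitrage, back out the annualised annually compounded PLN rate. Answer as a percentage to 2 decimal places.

2.23%

T = 15/12 years.
CIP gives F = S · g_PLN/g_BRL, so g_PLN/g_BRL = 0.76891/0.8223 = 0.9350724.
BRL growth factor: (1 + 0.0787)^(15/12) = 1.0993244.
So the PLN growth factor = 1.0279479.
r = 1.0279479^(12/15) − 1 = 0.022297 → 2.23%.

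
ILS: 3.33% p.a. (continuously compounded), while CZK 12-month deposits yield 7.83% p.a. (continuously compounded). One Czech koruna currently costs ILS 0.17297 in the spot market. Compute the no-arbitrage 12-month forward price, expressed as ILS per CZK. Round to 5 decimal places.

0.16536

T = 1 year.
ILS growth factor: e^(0.0333×1) = 1.0338607.
Growth of 1 CZK over T: e^(0.0783×1) = 1.081447.
Forward (ILS per CZK) = 0.17297 × 1.0338607 / 1.081447 = 0.1653589.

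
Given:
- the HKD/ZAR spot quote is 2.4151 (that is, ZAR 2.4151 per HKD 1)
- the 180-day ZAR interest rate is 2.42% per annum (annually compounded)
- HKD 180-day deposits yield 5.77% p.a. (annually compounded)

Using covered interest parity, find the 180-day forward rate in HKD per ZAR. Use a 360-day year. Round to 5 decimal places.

T = 180/360 years.
Growth of 1 ZAR over T: (1 + 0.0242)^(180/360) = 1.0120277.
HKD accumulates by (1 + 0.0577)^(180/360) = 1.0284454.
Forward (ZAR per HKD) = 2.4151 × 1.0120277 / 1.0284454 = 2.376546.
Quoted the other way: 1/2.376546 = 0.42078 HKD per ZAR.

0.42078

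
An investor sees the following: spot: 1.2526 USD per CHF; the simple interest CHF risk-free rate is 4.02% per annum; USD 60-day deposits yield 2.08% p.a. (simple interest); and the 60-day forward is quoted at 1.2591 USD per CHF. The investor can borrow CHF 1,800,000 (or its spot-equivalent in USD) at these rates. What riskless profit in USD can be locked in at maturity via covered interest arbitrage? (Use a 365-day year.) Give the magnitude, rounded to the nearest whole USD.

T = 60/365 years.
Route A — deposit CHF, sell forward: 1,800,000 × 1.006608219 × 1.2591 = USD 2,281,356.74.
Route B — convert at spot, deposit USD: 1,800,000 × 1.2526 × 1.003419178 = USD 2,262,389.15.
The quoted forward overvalues CHF, so borrow USD, buy CHF at spot, deposit the CHF at 4.02%, and sell the proceeds forward at 1.2591.
Profit = 2,281,356.74 − 2,262,389.15 = USD 18,968.

USD 18,968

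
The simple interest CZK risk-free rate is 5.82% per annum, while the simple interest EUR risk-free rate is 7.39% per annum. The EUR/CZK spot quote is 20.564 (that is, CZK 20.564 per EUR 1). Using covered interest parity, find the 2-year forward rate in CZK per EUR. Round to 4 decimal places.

T = 2 years.
Growth of 1 CZK over T: 1 + 0.0582×2 = 1.116400.
EUR accumulates by 1 + 0.0739×2 = 1.147800.
So F = 20.564 × 1.116400 / 1.147800 = 20.001437 (CZK/EUR).

20.0014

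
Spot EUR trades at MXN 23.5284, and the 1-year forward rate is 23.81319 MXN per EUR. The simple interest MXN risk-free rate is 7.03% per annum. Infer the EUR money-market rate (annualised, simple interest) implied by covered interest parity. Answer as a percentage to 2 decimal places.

T = 1 year.
By CIP, F/S equals the MXN-to-EUR growth ratio: 23.81319/23.5284 = 1.0121041.
The MXN side grows by 1 + 0.0703×1 = 1.070300.
That pins the EUR growth at 1.0574999.
(1.0574999 − 1)/T = 0.057500, i.e. 5.75%.

5.75%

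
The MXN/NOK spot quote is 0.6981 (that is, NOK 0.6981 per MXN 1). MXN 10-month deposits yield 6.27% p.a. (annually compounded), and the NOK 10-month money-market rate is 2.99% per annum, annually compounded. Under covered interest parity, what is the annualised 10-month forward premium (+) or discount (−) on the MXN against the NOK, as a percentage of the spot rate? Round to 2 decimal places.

T = 10/12 years.
F = S · g_NOK/g_MXN = 0.6981 × 1.0248553/1.0519834 = 0.6800977.
(F − S)/S ÷ T = (0.6800977 − 0.6981)/0.6981/(10/12) = -0.030945 → -3.09%.

-3.09%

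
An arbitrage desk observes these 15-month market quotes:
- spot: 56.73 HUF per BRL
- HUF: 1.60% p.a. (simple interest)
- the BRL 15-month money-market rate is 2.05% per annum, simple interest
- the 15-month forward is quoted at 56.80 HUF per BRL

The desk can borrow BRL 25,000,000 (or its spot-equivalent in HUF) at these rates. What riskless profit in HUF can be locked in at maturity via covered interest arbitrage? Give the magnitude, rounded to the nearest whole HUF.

HUF 9,772,500

T = 15/12 years.
Route A — deposit BRL, sell forward: 25,000,000 × 1.025625 × 56.80 = HUF 1,456,387,500.00.
Route B — convert at spot, deposit HUF: 25,000,000 × 56.73 × 1.020000 = HUF 1,446,615,000.00.
The quoted forward overvalues BRL, so borrow HUF, buy BRL at spot, deposit the BRL at 2.05%, and sell the proceeds forward at 56.80.
The gap between the two covered legs is HUF 9,772,500.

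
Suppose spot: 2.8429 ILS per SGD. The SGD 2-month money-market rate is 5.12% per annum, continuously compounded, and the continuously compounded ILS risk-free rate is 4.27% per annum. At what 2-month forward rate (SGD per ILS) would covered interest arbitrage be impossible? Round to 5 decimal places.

T = 2/12 years.
Growth of 1 ILS over T: e^(0.0427×2/12) = 1.0071421.
Growth of 1 SGD over T: e^(0.0512×2/12) = 1.0085698.
So F = 2.8429 × 1.0071421 / 1.0085698 = 2.838876 (ILS/SGD).
Invert for SGD per ILS: 1 / 2.838876 = 0.35225.

0.35225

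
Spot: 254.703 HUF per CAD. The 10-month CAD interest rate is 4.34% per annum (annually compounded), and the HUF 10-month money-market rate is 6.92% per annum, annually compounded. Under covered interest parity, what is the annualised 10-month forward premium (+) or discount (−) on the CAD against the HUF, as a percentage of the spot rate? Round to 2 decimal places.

+2.47%

T = 10/12 years.
CIP forward (HUF per CAD) = 254.703 × 1.0573427/1.036038 = 259.940618.
Annualised premium = (F − S)/S × (1/T) = (259.940618 − 254.703)/254.703 ÷ (10/12) = 2.47%.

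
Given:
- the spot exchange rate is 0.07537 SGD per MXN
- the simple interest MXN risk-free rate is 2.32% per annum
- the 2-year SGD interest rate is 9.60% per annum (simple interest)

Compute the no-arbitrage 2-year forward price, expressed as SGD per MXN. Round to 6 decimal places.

T = 2 years.
Growth of 1 SGD over T: 1 + 0.0960×2 = 1.192000.
MXN accumulates by 1 + 0.0232×2 = 1.046400.
Forward (SGD per MXN) = 0.07537 × 1.192000 / 1.046400 = 0.08585726.

0.085857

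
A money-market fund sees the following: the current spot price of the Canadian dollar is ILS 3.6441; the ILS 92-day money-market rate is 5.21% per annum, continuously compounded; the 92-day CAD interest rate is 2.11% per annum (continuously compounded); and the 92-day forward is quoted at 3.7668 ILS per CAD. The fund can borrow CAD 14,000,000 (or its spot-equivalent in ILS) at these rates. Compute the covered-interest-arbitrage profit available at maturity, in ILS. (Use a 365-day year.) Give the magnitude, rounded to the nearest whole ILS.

T = 92/365 years.
Keep in CAD, deliver into the forward: 14,000,000·1.0053325237·3.7668 = ILS 53,016,411.70.
Swap to ILS now, deposit: 14,000,000·3.6441·1.0132186589 = ILS 51,691,781.61.
The quoted forward overvalues CAD, so borrow ILS, buy CAD at spot, deposit the CAD at 2.11%, and sell the proceeds forward at 3.7668.
The gap between the two covered legs is ILS 1,324,630.

ILS 1,324,630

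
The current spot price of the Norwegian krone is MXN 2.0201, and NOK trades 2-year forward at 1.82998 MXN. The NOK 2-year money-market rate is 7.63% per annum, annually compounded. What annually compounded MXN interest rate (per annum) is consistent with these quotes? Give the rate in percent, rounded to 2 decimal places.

2.44%

T = 2 years.
F/S = 1.82998/2.0201 = 0.9058858 = (growth of MXN) / (growth of NOK).
The NOK side grows by (1 + 0.0763)^2 = 1.1584217.
So the MXN growth factor = 1.0493978.
Annualise: 1.0493978^(1/2) − 1 = 0.024401 = 2.44%.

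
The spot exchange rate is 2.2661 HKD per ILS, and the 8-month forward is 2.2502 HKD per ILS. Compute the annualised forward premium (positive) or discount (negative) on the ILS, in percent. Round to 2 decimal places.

T = 8/12 years.
Period premium: (2.2502 − 2.2661)/2.2661 = -0.0070165.
×(1/T) gives -1.05% p.a.

-1.05%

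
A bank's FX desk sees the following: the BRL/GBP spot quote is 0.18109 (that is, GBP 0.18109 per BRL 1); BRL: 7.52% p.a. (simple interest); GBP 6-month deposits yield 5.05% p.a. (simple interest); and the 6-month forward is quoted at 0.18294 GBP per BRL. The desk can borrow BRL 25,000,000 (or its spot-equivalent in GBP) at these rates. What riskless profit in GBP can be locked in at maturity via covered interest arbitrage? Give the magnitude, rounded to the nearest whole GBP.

GBP 103,901

T = 6/12 years.
Keep in BRL, deliver into the forward: 25,000,000·1.037600·0.18294 = GBP 4,745,463.60.
Swap to GBP now, deposit: 25,000,000·0.18109·1.025250 = GBP 4,641,563.06.
The quoted forward overvalues BRL, so borrow GBP, buy BRL at spot, deposit the BRL at 7.52%, and sell the proceeds forward at 0.18294.
Arbitrage profit = |4,745,463.60 − 4,641,563.06| = GBP 103,901.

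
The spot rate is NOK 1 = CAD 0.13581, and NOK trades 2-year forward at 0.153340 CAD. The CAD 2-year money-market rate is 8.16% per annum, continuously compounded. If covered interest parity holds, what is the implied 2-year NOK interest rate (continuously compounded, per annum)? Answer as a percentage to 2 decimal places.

T = 2 years.
F/S = 0.15334/0.13581 = 1.1290774 = (growth of CAD) / (growth of NOK).
The CAD side grows by e^(0.0816×2) = 1.1772721.
That pins the NOK growth at 1.042685.
Take logs: ln 1.042685 / 2 = 0.020900, so 2.09%.

2.09%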